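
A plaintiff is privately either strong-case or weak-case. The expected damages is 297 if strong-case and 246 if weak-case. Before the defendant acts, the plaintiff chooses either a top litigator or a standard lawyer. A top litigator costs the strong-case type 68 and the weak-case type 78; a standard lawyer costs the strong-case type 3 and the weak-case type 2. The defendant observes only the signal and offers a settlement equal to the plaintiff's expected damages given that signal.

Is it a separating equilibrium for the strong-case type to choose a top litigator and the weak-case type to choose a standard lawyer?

Under separation the defendant infers type exactly: top litigator → strong-case (pays 297), standard lawyer → weak-case (pays 246).
Strong-case: top litigator gives 297 − 68 = 229; standard lawyer gives 246 − 3 = 243. Would deviate. ✗
Weak-case: standard lawyer gives 246 − 2 = 244; top litigator gives 297 − 78 = 219. No deviation. ✓

No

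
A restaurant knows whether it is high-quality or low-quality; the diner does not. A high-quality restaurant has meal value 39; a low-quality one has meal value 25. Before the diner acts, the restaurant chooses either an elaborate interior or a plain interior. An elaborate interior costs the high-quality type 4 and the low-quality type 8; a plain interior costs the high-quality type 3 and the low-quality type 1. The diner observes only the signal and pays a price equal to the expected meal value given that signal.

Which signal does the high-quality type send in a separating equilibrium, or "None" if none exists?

None

Try high-quality → elaborate interior, low-quality → plain interior:
  Under separation the diner infers type exactly: elaborate interior → high-quality (pays 39), plain interior → low-quality (pays 25).
  High-quality: elaborate interior gives 39 − 4 = 35; plain interior gives 25 − 3 = 22. No deviation. ✓
  Low-quality: plain interior gives 25 − 1 = 24; elaborate interior gives 39 − 8 = 31. Would deviate. ✗
Try high-quality → plain interior, low-quality → elaborate interior:
  Under separation the diner infers type exactly: plain interior → high-quality (pays 39), elaborate interior → low-quality (pays 25).
  High-quality: plain interior gives 39 − 3 = 36; elaborate interior gives 25 − 4 = 21. No deviation. ✓
  Low-quality: elaborate interior gives 25 − 8 = 17; plain interior gives 39 − 1 = 38. Would deviate. ✗
Neither assignment is incentive-compatible.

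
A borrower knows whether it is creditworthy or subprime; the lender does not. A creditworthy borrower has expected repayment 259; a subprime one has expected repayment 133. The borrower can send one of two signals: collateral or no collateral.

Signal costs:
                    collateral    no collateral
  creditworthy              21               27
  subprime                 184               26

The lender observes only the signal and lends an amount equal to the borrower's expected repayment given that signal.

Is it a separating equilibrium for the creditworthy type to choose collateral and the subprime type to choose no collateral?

Yes

If types separate, collateral earns payment 259 and no collateral earns 133.
Creditworthy: collateral gives 259 − 21 = 238; no collateral gives 133 − 27 = 106. No deviation. ✓
Subprime: no collateral gives 133 − 26 = 107; collateral gives 259 − 184 = 75. No deviation. ✓
Neither type gains from mimicking the other.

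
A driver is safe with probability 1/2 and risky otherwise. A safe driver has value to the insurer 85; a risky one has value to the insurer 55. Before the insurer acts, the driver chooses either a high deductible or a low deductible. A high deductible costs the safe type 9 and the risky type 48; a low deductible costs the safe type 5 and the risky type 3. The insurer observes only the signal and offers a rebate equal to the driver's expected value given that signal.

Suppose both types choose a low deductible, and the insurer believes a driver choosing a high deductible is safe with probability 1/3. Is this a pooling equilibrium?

Yes

At the pooled signal (low deductible) the insurer holds the prior 1/2 and pays 1/2·85 + 1/2·55 = 70. Off-path (high deductible) belief 1/3 gives 1/3·85 + 2/3·55 = 65.
Safe: low deductible gives 70 − 5 = 65; high deductible gives 65 − 9 = 56. Stays. ✓
Risky: low deductible gives 70 − 3 = 67; high deductible gives 65 − 48 = 17. Stays. ✓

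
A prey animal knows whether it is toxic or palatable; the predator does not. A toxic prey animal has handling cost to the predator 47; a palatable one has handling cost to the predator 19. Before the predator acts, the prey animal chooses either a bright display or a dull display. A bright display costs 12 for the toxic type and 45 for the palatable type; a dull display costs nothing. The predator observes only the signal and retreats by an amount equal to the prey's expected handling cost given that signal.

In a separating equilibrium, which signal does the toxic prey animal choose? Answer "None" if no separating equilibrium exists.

bright display

Try toxic → bright display, palatable → dull display:
  If types separate, bright display earns payment 47 and dull display earns 19.
  Toxic: bright display gives 47 − 12 = 35; dull display gives 19 − 0 = 19. No deviation. ✓
  Palatable: dull display gives 19 − 0 = 19; bright display gives 47 − 45 = 2. No deviation. ✓
Both hold — the toxic type sends bright display.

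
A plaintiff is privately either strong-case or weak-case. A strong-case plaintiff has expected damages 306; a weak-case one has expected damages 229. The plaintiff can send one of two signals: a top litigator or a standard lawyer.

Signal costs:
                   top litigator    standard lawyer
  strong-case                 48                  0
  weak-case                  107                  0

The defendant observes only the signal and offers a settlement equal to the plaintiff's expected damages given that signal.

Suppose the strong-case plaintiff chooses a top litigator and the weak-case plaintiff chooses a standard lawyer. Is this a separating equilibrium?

Yes

If types separate, top litigator earns payment 306 and standard lawyer earns 229.
Strong-case: top litigator gives 306 − 48 = 258; standard lawyer gives 229 − 0 = 229. No deviation. ✓
Weak-case: standard lawyer gives 229 − 0 = 229; top litigator gives 306 − 107 = 199. No deviation. ✓
Both incentive constraints hold.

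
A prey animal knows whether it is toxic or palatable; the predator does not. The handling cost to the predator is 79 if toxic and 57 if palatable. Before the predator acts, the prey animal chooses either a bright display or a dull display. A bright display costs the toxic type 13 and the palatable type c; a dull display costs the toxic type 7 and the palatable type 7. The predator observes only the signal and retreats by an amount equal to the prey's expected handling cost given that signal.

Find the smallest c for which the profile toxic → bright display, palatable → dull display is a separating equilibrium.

Under separation: bright display → toxic (pays 79); dull display → palatable (pays 57).
Toxic: 79 − 13 = 66 ≥ 57 − 7 = 50. Holds regardless of c. ✓
Palatable: 57 − 7 ≥ 79 − c, so c ≥ 79 − 50 = 29.

29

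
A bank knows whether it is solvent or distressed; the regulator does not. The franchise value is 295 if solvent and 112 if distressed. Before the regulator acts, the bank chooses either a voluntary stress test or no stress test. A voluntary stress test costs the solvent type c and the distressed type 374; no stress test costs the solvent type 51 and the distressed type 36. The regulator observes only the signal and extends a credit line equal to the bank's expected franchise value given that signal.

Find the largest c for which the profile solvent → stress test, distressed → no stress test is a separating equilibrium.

234

Under separation: stress test → solvent (pays 295); no stress test → distressed (pays 112).
Distressed: 112 − 36 = 76 ≥ 295 − 374 = -79. Holds regardless of c. ✓
Solvent: 295 − c ≥ 112 − 51, so c ≤ 295 − 61 = 234.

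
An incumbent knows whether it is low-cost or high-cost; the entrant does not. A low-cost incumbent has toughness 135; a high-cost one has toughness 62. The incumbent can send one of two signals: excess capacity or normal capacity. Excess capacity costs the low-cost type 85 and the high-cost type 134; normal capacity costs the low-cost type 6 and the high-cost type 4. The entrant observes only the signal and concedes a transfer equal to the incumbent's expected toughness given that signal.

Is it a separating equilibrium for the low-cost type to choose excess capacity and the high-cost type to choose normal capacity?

No

If types separate, excess capacity earns payment 135 and normal capacity earns 62.
Low-cost: excess capacity gives 135 − 85 = 50; normal capacity gives 62 − 6 = 56. Would deviate. ✗
High-cost: normal capacity gives 62 − 4 = 58; excess capacity gives 135 − 134 = 1. No deviation. ✓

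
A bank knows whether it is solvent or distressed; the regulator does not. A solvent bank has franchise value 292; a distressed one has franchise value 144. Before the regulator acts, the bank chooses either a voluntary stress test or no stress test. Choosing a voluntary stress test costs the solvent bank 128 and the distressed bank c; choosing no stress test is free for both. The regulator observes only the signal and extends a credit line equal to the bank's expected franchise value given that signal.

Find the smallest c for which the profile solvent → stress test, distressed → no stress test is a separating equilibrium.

148

Under separation: stress test → solvent (pays 292); no stress test → distressed (pays 144).
Solvent: 292 − 128 = 164 ≥ 144 − 0 = 144. Holds regardless of c. ✓
Distressed: 144 − 0 ≥ 292 − c, so c ≥ 292 − 144 = 148.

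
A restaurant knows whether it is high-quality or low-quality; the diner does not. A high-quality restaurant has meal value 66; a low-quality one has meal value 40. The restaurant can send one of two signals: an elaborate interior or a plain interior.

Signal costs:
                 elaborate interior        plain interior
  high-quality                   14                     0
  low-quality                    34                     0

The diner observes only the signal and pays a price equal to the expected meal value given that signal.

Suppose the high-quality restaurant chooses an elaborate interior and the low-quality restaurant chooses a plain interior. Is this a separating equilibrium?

Yes

If types separate, elaborate interior earns payment 66 and plain interior earns 40.
High-quality: elaborate interior gives 66 − 14 = 52; plain interior gives 40 − 0 = 40. No deviation. ✓
Low-quality: plain interior gives 40 − 0 = 40; elaborate interior gives 66 − 34 = 32. No deviation. ✓
Neither type gains from mimicking the other.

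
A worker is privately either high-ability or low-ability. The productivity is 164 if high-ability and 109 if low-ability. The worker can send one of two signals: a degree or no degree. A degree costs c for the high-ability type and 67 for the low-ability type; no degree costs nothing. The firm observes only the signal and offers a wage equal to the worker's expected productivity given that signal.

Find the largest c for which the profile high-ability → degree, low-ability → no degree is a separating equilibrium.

55

Under separation: degree → high-ability (pays 164); no degree → low-ability (pays 109).
Low-ability: 109 − 0 = 109 ≥ 164 − 67 = 97. Holds regardless of c. ✓
High-ability: 164 − c ≥ 109 − 0, so c ≤ 164 − 109 = 55.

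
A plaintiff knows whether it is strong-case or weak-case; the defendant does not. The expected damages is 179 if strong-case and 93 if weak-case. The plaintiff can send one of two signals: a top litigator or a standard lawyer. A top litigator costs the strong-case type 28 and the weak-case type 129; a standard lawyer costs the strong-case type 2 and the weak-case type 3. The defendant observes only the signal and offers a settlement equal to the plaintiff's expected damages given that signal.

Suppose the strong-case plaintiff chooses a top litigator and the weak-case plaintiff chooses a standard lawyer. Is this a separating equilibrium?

Under separation the defendant infers type exactly: top litigator → strong-case (pays 179), standard lawyer → weak-case (pays 93).
Strong-case: top litigator gives 179 − 28 = 151; standard lawyer gives 93 − 2 = 91. No deviation. ✓
Weak-case: standard lawyer gives 93 − 3 = 90; top litigator gives 179 − 129 = 50. No deviation. ✓
Both incentive constraints hold.

Yes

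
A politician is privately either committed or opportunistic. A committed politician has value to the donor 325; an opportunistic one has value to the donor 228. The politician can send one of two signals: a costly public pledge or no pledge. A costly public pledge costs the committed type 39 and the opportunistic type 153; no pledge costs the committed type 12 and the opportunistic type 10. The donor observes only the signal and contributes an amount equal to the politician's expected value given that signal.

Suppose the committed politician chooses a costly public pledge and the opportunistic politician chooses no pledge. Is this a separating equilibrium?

Yes

Under separation the donor infers type exactly: pledge → committed (pays 325), no pledge → opportunistic (pays 228).
Committed: pledge gives 325 − 39 = 286; no pledge gives 228 − 12 = 216. No deviation. ✓
Opportunistic: no pledge gives 228 − 10 = 218; pledge gives 325 − 153 = 172. No deviation. ✓
Neither type gains from mimicking the other.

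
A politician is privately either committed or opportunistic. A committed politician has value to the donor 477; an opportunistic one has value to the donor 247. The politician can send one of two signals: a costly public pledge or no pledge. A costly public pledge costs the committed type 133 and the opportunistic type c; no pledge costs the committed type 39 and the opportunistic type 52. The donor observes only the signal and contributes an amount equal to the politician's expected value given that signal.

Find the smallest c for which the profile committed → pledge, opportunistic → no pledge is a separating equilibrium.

Under separation: pledge → committed (pays 477); no pledge → opportunistic (pays 247).
Committed: 477 − 133 = 344 ≥ 247 − 39 = 208. Holds regardless of c. ✓
Opportunistic: 247 − 52 ≥ 477 − c, so c ≥ 477 − 195 = 282.

282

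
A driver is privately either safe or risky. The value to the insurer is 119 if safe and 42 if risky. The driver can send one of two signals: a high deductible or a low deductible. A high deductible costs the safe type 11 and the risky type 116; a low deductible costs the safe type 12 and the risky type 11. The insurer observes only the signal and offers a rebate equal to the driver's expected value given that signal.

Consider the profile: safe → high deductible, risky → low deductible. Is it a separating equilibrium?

Under separation the insurer infers type exactly: high deductible → safe (pays 119), low deductible → risky (pays 42).
Safe: high deductible gives 119 − 11 = 108; low deductible gives 42 − 12 = 30. No deviation. ✓
Risky: low deductible gives 42 − 11 = 31; high deductible gives 119 − 116 = 3. No deviation. ✓
Both incentive constraints hold.

Yes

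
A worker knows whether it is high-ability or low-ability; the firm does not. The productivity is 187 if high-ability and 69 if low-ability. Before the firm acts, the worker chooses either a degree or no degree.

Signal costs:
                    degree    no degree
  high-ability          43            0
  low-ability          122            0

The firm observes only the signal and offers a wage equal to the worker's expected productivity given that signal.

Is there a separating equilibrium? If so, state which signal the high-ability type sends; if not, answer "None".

degree

Try high-ability → degree, low-ability → no degree:
  If types separate, degree earns payment 187 and no degree earns 69.
  High-ability: degree gives 187 − 43 = 144; no degree gives 69 − 0 = 69. No deviation. ✓
  Low-ability: no degree gives 69 − 0 = 69; degree gives 187 − 122 = 65. No deviation. ✓
Both hold — the high-ability type sends degree.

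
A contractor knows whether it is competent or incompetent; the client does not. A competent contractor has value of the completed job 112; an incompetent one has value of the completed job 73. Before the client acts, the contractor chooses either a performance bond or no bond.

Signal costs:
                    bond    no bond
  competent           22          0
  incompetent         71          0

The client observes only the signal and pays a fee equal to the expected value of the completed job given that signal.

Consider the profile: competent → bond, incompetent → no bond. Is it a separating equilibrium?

Under separation the client infers type exactly: bond → competent (pays 112), no bond → incompetent (pays 73).
Competent: bond gives 112 − 22 = 90; no bond gives 73 − 0 = 73. No deviation. ✓
Incompetent: no bond gives 73 − 0 = 73; bond gives 112 − 71 = 41. No deviation. ✓
Both incentive constraints hold.

Yes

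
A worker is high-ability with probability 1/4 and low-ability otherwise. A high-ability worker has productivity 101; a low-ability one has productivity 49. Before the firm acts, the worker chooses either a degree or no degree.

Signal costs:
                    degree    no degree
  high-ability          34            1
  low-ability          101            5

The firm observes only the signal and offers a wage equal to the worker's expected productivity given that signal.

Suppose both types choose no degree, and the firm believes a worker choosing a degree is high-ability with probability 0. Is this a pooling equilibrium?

Yes

On the equilibrium path (no degree) the firm holds the prior 1/4 and pays 1/4·101 + 3/4·49 = 62. Off-path (degree) belief 0 gives 0·101 + 1·49 = 49.
High-ability: no degree gives 62 − 1 = 61; degree gives 49 − 34 = 15. Stays. ✓
Low-ability: no degree gives 62 − 5 = 57; degree gives 49 − 101 = -52. Stays. ✓
Beliefs are Bayes-consistent on-path and both types best-respond.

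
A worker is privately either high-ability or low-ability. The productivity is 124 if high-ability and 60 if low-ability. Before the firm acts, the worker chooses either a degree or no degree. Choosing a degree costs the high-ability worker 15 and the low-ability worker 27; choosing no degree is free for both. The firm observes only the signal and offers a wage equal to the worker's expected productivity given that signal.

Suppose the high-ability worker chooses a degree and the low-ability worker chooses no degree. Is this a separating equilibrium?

No

If types separate, degree earns payment 124 and no degree earns 60.
High-ability: degree gives 124 − 15 = 109; no degree gives 60 − 0 = 60. No deviation. ✓
Low-ability: no degree gives 60 − 0 = 60; degree gives 124 − 27 = 97. Would deviate. ✗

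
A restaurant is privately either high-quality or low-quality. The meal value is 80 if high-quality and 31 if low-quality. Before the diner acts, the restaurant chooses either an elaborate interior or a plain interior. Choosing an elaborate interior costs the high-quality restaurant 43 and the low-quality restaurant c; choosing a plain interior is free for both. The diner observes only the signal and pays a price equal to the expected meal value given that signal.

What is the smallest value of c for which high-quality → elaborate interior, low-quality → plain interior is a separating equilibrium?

49

Under separation: elaborate interior → high-quality (pays 80); plain interior → low-quality (pays 31).
High-quality: 80 − 43 = 37 ≥ 31 − 0 = 31. Holds regardless of c. ✓
Low-quality: 31 − 0 ≥ 80 − c, so c ≥ 80 − 31 = 49.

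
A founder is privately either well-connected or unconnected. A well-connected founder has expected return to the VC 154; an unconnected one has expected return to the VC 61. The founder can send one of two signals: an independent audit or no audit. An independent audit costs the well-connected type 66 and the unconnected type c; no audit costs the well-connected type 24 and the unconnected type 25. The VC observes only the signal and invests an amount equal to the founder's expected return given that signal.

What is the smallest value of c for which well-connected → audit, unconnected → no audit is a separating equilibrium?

118

Under separation: audit → well-connected (pays 154); no audit → unconnected (pays 61).
Well-connected: 154 − 66 = 88 ≥ 61 − 24 = 37. Holds regardless of c. ✓
Unconnected: 61 − 25 ≥ 154 − c, so c ≥ 154 − 36 = 118.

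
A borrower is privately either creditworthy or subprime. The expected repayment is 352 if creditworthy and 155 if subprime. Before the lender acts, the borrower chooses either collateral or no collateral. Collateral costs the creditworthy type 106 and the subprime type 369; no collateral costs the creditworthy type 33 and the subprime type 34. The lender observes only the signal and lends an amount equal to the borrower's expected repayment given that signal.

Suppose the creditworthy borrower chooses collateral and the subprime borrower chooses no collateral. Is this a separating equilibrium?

If types separate, collateral earns payment 352 and no collateral earns 155.
Creditworthy: collateral gives 352 − 106 = 246; no collateral gives 155 − 33 = 122. No deviation. ✓
Subprime: no collateral gives 155 − 34 = 121; collateral gives 352 − 369 = -17. No deviation. ✓
Both incentive constraints hold.

Yes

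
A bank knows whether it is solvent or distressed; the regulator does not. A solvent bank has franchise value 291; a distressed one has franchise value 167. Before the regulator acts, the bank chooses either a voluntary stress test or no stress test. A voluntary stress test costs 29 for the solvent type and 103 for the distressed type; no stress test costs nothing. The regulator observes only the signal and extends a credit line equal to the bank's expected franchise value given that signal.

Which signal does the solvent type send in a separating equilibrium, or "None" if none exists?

Try solvent → stress test, distressed → no stress test:
  Under separation the regulator infers type exactly: stress test → solvent (pays 291), no stress test → distressed (pays 167).
  Solvent: stress test gives 291 − 29 = 262; no stress test gives 167 − 0 = 167. No deviation. ✓
  Distressed: no stress test gives 167 − 0 = 167; stress test gives 291 − 103 = 188. Would deviate. ✗
Try solvent → no stress test, distressed → stress test:
  Under separation the regulator infers type exactly: no stress test → solvent (pays 291), stress test → distressed (pays 167).
  Solvent: no stress test gives 291 − 0 = 291; stress test gives 167 − 29 = 138. No deviation. ✓
  Distressed: stress test gives 167 − 103 = 64; no stress test gives 291 − 0 = 291. Would deviate. ✗
Neither assignment is incentive-compatible.

None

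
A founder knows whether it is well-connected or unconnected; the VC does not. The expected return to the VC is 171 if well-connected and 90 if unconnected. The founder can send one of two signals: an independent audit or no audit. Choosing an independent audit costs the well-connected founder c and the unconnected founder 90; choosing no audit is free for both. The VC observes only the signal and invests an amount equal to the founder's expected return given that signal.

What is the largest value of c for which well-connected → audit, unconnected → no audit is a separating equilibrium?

Under separation: audit → well-connected (pays 171); no audit → unconnected (pays 90).
Unconnected: 90 − 0 = 90 ≥ 171 − 90 = 81. Holds regardless of c. ✓
Well-connected: 171 − c ≥ 90 − 0, so c ≤ 171 − 90 = 81.

81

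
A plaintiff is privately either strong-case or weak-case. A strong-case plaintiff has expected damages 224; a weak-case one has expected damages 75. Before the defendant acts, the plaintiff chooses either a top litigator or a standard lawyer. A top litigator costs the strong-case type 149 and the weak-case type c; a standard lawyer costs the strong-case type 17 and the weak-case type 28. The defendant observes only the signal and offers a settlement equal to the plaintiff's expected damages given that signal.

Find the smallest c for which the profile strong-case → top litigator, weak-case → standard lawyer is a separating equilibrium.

177

Under separation: top litigator → strong-case (pays 224); standard lawyer → weak-case (pays 75).
Strong-case: 224 − 149 = 75 ≥ 75 − 17 = 58. Holds regardless of c. ✓
Weak-case: 75 − 28 ≥ 224 − c, so c ≥ 224 − 47 = 177.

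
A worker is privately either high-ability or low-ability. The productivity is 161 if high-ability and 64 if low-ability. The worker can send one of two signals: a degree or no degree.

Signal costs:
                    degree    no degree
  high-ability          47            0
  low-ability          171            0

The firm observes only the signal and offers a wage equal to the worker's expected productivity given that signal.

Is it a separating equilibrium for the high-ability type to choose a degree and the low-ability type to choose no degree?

Under separation the firm infers type exactly: degree → high-ability (pays 161), no degree → low-ability (pays 64).
High-ability: degree gives 161 − 47 = 114; no degree gives 64 − 0 = 64. No deviation. ✓
Low-ability: no degree gives 64 − 0 = 64; degree gives 161 − 171 = -10. No deviation. ✓
Both incentive constraints hold.

Yes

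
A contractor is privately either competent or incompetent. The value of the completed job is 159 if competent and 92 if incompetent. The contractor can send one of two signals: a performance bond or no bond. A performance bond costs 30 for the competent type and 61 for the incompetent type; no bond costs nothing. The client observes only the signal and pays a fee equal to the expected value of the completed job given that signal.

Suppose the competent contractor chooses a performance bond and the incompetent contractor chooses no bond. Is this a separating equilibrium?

No

If types separate, bond earns payment 159 and no bond earns 92.
Competent: bond gives 159 − 30 = 129; no bond gives 92 − 0 = 92. No deviation. ✓
Incompetent: no bond gives 92 − 0 = 92; bond gives 159 − 61 = 98. Would deviate. ✗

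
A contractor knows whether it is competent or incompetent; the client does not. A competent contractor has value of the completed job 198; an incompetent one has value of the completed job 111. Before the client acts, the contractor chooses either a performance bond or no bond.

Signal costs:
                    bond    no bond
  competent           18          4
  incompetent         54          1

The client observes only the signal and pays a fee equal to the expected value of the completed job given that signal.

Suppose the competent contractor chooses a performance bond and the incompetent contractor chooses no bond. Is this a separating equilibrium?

No

If types separate, bond earns payment 198 and no bond earns 111.
Competent: bond gives 198 − 18 = 180; no bond gives 111 − 4 = 107. No deviation. ✓
Incompetent: no bond gives 111 − 1 = 110; bond gives 198 − 54 = 144. Would deviate. ✗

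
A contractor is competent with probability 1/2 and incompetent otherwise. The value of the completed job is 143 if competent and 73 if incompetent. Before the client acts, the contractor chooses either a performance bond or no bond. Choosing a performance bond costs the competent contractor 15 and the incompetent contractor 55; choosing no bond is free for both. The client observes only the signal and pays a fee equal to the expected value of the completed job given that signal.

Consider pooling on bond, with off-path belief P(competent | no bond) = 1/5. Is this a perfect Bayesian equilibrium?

On the equilibrium path (bond) the client holds the prior 1/2 and pays 1/2·143 + 1/2·73 = 108. Off-path (no bond) belief 1/5 gives 1/5·143 + 4/5·73 = 87.
Competent: bond gives 108 − 15 = 93; no bond gives 87 − 0 = 87. Stays. ✓
Incompetent: bond gives 108 − 55 = 53; no bond gives 87 − 0 = 87. Deviates. ✗

No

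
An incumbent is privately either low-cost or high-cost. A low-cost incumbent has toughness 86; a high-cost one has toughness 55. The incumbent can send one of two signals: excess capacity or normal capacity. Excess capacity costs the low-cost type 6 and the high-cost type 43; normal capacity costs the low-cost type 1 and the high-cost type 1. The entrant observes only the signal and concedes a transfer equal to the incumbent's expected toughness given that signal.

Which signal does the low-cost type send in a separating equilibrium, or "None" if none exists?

Try low-cost → excess capacity, high-cost → normal capacity:
  Under separation the entrant infers type exactly: excess capacity → low-cost (pays 86), normal capacity → high-cost (pays 55).
  Low-cost: excess capacity gives 86 − 6 = 80; normal capacity gives 55 − 1 = 54. No deviation. ✓
  High-cost: normal capacity gives 55 − 1 = 54; excess capacity gives 86 − 43 = 43. No deviation. ✓
Both hold — the low-cost type sends excess capacity.

excess capacity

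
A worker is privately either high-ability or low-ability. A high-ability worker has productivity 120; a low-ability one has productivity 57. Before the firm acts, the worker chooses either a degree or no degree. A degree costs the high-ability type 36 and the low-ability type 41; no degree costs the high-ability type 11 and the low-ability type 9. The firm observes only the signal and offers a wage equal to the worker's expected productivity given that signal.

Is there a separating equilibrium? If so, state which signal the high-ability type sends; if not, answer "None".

Try high-ability → degree, low-ability → no degree:
  If types separate, degree earns payment 120 and no degree earns 57.
  High-ability: degree gives 120 − 36 = 84; no degree gives 57 − 11 = 46. No deviation. ✓
  Low-ability: no degree gives 57 − 9 = 48; degree gives 120 − 41 = 79. Would deviate. ✗
Try high-ability → no degree, low-ability → degree:
  If types separate, no degree earns payment 120 and degree earns 57.
  High-ability: no degree gives 120 − 11 = 109; degree gives 57 − 36 = 21. No deviation. ✓
  Low-ability: degree gives 57 − 41 = 16; no degree gives 120 − 9 = 111. Would deviate. ✗
Neither assignment is incentive-compatible.

None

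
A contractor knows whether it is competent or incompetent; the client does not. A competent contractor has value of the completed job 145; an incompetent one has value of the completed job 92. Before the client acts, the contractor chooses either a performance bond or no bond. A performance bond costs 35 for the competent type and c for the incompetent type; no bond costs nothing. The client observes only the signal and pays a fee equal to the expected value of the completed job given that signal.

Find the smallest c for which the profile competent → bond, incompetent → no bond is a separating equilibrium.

53

Under separation: bond → competent (pays 145); no bond → incompetent (pays 92).
Competent: 145 − 35 = 110 ≥ 92 − 0 = 92. Holds regardless of c. ✓
Incompetent: 92 − 0 ≥ 145 − c, so c ≥ 145 − 92 = 53.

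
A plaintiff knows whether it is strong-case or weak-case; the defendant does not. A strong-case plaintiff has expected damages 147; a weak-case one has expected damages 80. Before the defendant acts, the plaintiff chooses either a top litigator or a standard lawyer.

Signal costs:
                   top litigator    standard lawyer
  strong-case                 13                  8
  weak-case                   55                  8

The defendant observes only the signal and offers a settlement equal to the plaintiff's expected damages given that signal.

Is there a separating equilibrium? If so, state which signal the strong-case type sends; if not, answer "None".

Try strong-case → top litigator, weak-case → standard lawyer:
  If types separate, top litigator earns payment 147 and standard lawyer earns 80.
  Strong-case: top litigator gives 147 − 13 = 134; standard lawyer gives 80 − 8 = 72. No deviation. ✓
  Weak-case: standard lawyer gives 80 − 8 = 72; top litigator gives 147 − 55 = 92. Would deviate. ✗
Try strong-case → standard lawyer, weak-case → top litigator:
  If types separate, standard lawyer earns payment 147 and top litigator earns 80.
  Strong-case: standard lawyer gives 147 − 8 = 139; top litigator gives 80 − 13 = 67. No deviation. ✓
  Weak-case: top litigator gives 80 − 55 = 25; standard lawyer gives 147 − 8 = 139. Would deviate. ✗
Neither assignment is incentive-compatible.

None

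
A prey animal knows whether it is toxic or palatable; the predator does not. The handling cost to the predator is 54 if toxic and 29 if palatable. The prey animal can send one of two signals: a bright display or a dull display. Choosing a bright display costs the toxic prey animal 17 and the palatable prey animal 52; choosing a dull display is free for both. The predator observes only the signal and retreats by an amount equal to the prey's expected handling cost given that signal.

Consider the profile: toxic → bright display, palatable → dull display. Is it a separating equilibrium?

Under separation the predator infers type exactly: bright display → toxic (pays 54), dull display → palatable (pays 29).
Toxic: bright display gives 54 − 17 = 37; dull display gives 29 − 0 = 29. No deviation. ✓
Palatable: dull display gives 29 − 0 = 29; bright display gives 54 − 52 = 2. No deviation. ✓
Neither type gains from mimicking the other.

Yes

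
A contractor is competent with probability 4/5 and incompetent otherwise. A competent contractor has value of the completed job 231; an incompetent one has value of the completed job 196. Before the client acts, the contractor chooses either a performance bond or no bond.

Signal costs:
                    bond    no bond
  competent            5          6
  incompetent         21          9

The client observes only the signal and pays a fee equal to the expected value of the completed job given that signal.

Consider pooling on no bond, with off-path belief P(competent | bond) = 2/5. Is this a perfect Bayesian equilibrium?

At the pooled signal (no bond) the client holds the prior 4/5 and pays 4/5·231 + 1/5·196 = 224. Off-path (bond) belief 2/5 gives 2/5·231 + 3/5·196 = 210.
Competent: no bond gives 224 − 6 = 218; bond gives 210 − 5 = 205. Stays. ✓
Incompetent: no bond gives 224 − 9 = 215; bond gives 210 − 21 = 189. Stays. ✓

Yes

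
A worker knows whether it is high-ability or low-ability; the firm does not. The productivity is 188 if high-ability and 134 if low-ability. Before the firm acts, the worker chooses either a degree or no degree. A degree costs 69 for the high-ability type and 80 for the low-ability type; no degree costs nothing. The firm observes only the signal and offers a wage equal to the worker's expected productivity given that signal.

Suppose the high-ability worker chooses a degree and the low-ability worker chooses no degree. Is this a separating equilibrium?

No

If types separate, degree earns payment 188 and no degree earns 134.
High-ability: degree gives 188 − 69 = 119; no degree gives 134 − 0 = 134. Would deviate. ✗
Low-ability: no degree gives 134 − 0 = 134; degree gives 188 − 80 = 108. No deviation. ✓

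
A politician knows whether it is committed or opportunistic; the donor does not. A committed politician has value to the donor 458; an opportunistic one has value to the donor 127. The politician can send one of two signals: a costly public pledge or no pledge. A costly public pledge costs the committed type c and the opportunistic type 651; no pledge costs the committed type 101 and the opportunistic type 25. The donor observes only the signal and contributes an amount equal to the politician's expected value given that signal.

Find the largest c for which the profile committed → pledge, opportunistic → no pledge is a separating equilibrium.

432

Under separation: pledge → committed (pays 458); no pledge → opportunistic (pays 127).
Opportunistic: 127 − 25 = 102 ≥ 458 − 651 = -193. Holds regardless of c. ✓
Committed: 458 − c ≥ 127 − 101, so c ≤ 458 − 26 = 432.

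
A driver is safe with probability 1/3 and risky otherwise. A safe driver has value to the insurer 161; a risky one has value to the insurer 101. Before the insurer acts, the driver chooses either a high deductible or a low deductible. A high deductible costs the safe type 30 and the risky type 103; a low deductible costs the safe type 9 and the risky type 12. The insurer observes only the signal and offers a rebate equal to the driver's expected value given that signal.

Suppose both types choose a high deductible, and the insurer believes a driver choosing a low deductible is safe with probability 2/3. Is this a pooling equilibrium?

No

On the equilibrium path (high deductible) the insurer holds the prior 1/3 and pays 1/3·161 + 2/3·101 = 121. Off-path (low deductible) belief 2/3 gives 2/3·161 + 1/3·101 = 141.
Safe: high deductible gives 121 − 30 = 91; low deductible gives 141 − 9 = 132. Deviates. ✗
Risky: high deductible gives 121 − 103 = 18; low deductible gives 141 − 12 = 129. Deviates. ✗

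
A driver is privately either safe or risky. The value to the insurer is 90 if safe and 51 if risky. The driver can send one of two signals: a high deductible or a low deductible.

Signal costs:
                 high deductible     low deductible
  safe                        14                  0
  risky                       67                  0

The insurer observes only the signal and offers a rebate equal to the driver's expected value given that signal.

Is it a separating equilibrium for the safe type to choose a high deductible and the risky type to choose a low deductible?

Yes

If types separate, high deductible earns payment 90 and low deductible earns 51.
Safe: high deductible gives 90 − 14 = 76; low deductible gives 51 − 0 = 51. No deviation. ✓
Risky: low deductible gives 51 − 0 = 51; high deductible gives 90 − 67 = 23. No deviation. ✓
Neither type gains from mimicking the other.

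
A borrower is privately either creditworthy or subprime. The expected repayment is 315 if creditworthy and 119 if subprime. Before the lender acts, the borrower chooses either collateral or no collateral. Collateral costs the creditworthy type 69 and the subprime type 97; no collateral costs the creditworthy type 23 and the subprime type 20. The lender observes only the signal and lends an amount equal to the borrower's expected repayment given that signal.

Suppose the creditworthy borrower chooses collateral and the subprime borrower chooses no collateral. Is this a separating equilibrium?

No

If types separate, collateral earns payment 315 and no collateral earns 119.
Creditworthy: collateral gives 315 − 69 = 246; no collateral gives 119 − 23 = 96. No deviation. ✓
Subprime: no collateral gives 119 − 20 = 99; collateral gives 315 − 97 = 218. Would deviate. ✗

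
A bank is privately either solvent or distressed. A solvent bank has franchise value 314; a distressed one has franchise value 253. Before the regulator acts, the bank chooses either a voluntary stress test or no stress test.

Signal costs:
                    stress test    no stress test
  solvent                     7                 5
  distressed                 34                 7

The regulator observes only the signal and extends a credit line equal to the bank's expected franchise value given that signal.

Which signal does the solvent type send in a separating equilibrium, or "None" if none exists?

None

Try solvent → stress test, distressed → no stress test:
  Under separation the regulator infers type exactly: stress test → solvent (pays 314), no stress test → distressed (pays 253).
  Solvent: stress test gives 314 − 7 = 307; no stress test gives 253 − 5 = 248. No deviation. ✓
  Distressed: no stress test gives 253 − 7 = 246; stress test gives 314 − 34 = 280. Would deviate. ✗
Try solvent → no stress test, distressed → stress test:
  Under separation the regulator infers type exactly: no stress test → solvent (pays 314), stress test → distressed (pays 253).
  Solvent: no stress test gives 314 − 5 = 309; stress test gives 253 − 7 = 246. No deviation. ✓
  Distressed: stress test gives 253 − 34 = 219; no stress test gives 314 − 7 = 307. Would deviate. ✗
Neither assignment is incentive-compatible.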